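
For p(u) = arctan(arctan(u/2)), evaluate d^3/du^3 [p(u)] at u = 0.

-1/2

Plug the Maclaurin series of the inner function into that of the outer and collect terms.
The coefficient of u^3 in the expansion is -1/12, so p′′′(0) = 3! * (-1/12) = -1/2.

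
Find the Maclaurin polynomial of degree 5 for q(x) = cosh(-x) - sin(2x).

Add the two expansions coefficient-wise.
q(0) = 1
q′(0) = -2
q′′(0) = 1
q′′′(0) = 8
q^(4)(0) = 1
q^(5)(0) = -32
The Taylor polynomial is Σ q^(k)(0)/k! · x^k.

-4*x^5/15 + x^4/24 + 4*x^3/3 + x^2/2 - 2*x + 1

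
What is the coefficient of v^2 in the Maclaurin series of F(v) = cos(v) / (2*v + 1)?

Multiply the numerator's expansion by the denominator's geometric series.
F(0) = 1
F′(0) = -2
F′′(0) = 7

7/2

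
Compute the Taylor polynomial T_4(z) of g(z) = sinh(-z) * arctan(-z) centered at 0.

Write out both Maclaurin series and multiply, keeping only the needed powers.
[z^0] = 0;  [z^1] = 0;  [z^2] = 1;  [z^3] = 0;  [z^4] = -1/6.

-z^4/6 + z^2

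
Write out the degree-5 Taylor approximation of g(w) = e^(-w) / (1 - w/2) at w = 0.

w^5/480 + w^4/48 - w^3/24 + w^2/4 - w/2 + 1

Expand each factor separately, then convolve coefficients.
g(0) = 1
g′(0) = -1/2
g′′(0) = 1/2
g′′′(0) = -1/4
g^(4)(0) = 1/2
g^(5)(0) = 1/4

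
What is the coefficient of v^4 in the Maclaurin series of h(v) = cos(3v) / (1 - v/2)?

Multiply the two series term by term and collect like powers.
[v^0] = 1;  [v^1] = 1/2;  [v^2] = -17/4;  [v^3] = -17/8;  [v^4] = 37/16.
So c_4 = h^(4)(0)/4! = 37/16.

37/16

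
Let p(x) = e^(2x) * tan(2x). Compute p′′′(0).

40

Multiply the two series term by term and collect like powers.
From the series, [x^3] p = 20/3; multiply by 3! = 6 to get 40.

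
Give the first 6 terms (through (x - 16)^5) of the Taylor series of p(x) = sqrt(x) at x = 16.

p(16) = 4
p′(16) = 1/8
p′′(16) = -1/256
p′′′(16) = 3/8192
p^(4)(16) = -15/262144
p^(5)(16) = 105/8388608

7*(x - 16)^5/67108864 - 5*(x - 16)^4/2097152 + (x - 16)^3/16384 - (x - 16)^2/512 + (x - 16)/8 + 4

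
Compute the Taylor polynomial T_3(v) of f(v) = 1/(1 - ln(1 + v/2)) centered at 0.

Let u equal the inner series; expand the outer function in u and truncate.
[v^0] = 1;  [v^1] = 1/2;  [v^2] = 1/8;  [v^3] = 1/24.

v^3/24 + v^2/8 + v/2 + 1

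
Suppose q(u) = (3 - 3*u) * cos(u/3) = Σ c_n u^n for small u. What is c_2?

-1/6

Distribute the polynomial across the series and collect like powers.
q(0) = 3
q′(0) = -3
q′′(0) = -1/3
Dividing each by k! gives the coefficients c_0, ..., c_2.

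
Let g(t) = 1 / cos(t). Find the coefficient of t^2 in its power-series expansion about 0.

1/2

Invert the denominator's series and multiply.
g(0) = 1
g′(0) = 0
g′′(0) = 1
So c_2 = g′′(0)/2! = 1/2.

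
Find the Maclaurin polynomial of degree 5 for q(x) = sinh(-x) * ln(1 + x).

Expand each factor separately, then convolve coefficients.
q(0) = 0
q′(0) = 0
q′′(0) = -2
q′′′(0) = 3
q^(4)(0) = -12
q^(5)(0) = 40

x^5/3 - x^4/2 + x^3/2 - x^2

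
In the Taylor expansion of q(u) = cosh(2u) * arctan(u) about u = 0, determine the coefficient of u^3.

Write out both Maclaurin series and multiply, keeping only the needed powers.
q(0) = 0
q′(0) = 1
q′′(0) = 0
q′′′(0) = 10

5/3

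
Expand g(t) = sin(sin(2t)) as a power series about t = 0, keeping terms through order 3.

Compose series: expand the inner function first, then feed it into the outer expansion.
g(0) = 0
g′(0) = 2
g′′(0) = 0
g′′′(0) = -16
Dividing each by k! gives the coefficients c_0, ..., c_3.

-8*t^3/3 + 2*t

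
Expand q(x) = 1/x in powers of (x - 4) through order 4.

(x - 4)^4/1024 - (x - 4)^3/256 + (x - 4)^2/64 - (x - 4)/16 + 1/4

Apply the Taylor formula c_k = f^(k)(a)/k!.
q(4) = 1/4
q′(4) = -1/16
q′′(4) = 1/32
q′′′(4) = -3/128
q^(4)(4) = 3/128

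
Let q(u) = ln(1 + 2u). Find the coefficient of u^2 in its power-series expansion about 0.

-2

Differentiate repeatedly and evaluate at the center.
q(0) = 0
q′(0) = 2
q′′(0) = -4
So c_2 = q′′(0)/2! = -2.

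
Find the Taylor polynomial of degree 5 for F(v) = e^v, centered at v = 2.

F(2) = e^(2)
F′(2) = e^(2)
F′′(2) = e^(2)
F′′′(2) = e^(2)
F^(4)(2) = e^(2)
F^(5)(2) = e^(2)

(v - 2)^5*e^(2)/120 + (v - 2)^4*e^(2)/24 + (v - 2)^3*e^(2)/6 + (v - 2)^2*e^(2)/2 + (v - 2)*e^(2) + e^(2)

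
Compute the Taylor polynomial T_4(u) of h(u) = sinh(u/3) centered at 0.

h(0) = 0
h′(0) = 1/3
h′′(0) = 0
h′′′(0) = 1/27
h^(4)(0) = 0
The Taylor polynomial is Σ h^(k)(0)/k! · u^k.

u^3/162 + u/3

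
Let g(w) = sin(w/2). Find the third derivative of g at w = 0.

-1/8

Apply the Taylor formula c_k = f^(k)(a)/k!.
The coefficient of w^3 in the expansion is -1/48, so g′′′(0) = 3! * (-1/48) = -1/8.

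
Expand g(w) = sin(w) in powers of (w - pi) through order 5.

-(w - pi)^5/120 + (w - pi)^3/6 - (w - pi)

Use the known series and substitute for the argument.
[(w - pi)^0] = 0;  [(w - pi)^1] = -1;  [(w - pi)^2] = 0;  [(w - pi)^3] = 1/6;  [(w - pi)^4] = 0;  [(w - pi)^5] = -1/120.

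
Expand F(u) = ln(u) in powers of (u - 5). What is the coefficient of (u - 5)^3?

Compute the successive derivatives at the expansion point and divide by k!.
F(5) = ln(5)
F′(5) = 1/5
F′′(5) = -1/25
F′′′(5) = 2/125
Dividing each by k! gives the coefficients c_0, ..., c_3.

1/375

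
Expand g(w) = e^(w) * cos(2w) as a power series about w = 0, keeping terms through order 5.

Multiply the two series term by term and collect like powers.
g(0) = 1
g′(0) = 1
g′′(0) = -3
g′′′(0) = -11
g^(4)(0) = -7
g^(5)(0) = 41
The Taylor polynomial is Σ g^(k)(0)/k! · w^k.

41*w^5/120 - 7*w^4/24 - 11*w^3/6 - 3*w^2/2 + w + 1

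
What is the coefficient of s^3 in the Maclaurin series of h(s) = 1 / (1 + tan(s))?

-4/3

Use the geometric series for the reciprocal, then substitute.
So c_3 = h′′′(0)/3! = -4/3.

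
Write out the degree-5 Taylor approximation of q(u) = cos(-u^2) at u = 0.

Compute the successive derivatives at the expansion point and divide by k!.
q(0) = 1
q′(0) = 0
q′′(0) = 0
q′′′(0) = 0
q^(4)(0) = -12
q^(5)(0) = 0

1 - u^4/2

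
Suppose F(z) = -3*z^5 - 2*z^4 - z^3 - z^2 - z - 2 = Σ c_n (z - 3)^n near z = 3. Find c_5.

-3

Apply the Taylor formula c_k = f^(k)(a)/k!.
F(3) = -932
F′(3) = -1465
F′′(3) = -1856
F′′′(3) = -1770
F^(4)(3) = -1128
F^(5)(3) = -360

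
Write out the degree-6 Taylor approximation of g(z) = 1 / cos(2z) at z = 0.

Divide the numerator series by the denominator series (power-series long division).
g(0) = 1
g′(0) = 0
g′′(0) = 4
g′′′(0) = 0
g^(4)(0) = 80
g^(5)(0) = 0
g^(6)(0) = 3904

244*z^6/45 + 10*z^4/3 + 2*z^2 + 1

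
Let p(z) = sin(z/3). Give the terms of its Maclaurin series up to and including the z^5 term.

p(0) = 0
p′(0) = 1/3
p′′(0) = 0
p′′′(0) = -1/27
p^(4)(0) = 0
p^(5)(0) = 1/243

z^5/29160 - z^3/162 + z/3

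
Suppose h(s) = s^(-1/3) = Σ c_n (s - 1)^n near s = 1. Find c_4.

35/243

h(1) = 1
h′(1) = -1/3
h′′(1) = 4/9
h′′′(1) = -28/27
h^(4)(1) = 280/81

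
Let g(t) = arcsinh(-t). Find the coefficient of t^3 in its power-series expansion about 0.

1/6

[t^0] = 0;  [t^1] = -1;  [t^2] = 0;  [t^3] = 1/6.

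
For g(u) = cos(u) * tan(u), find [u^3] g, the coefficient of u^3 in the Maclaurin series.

Write out both Maclaurin series and multiply, keeping only the needed powers.
g(0) = 0
g′(0) = 1
g′′(0) = 0
g′′′(0) = -1
So c_3 = g′′′(0)/3! = -1/6.

-1/6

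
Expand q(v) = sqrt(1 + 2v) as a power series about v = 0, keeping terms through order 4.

-5*v^4/8 + v^3/2 - v^2/2 + v + 1

Compute the successive derivatives at the expansion point and divide by k!.
[v^0] = 1;  [v^1] = 1;  [v^2] = -1/2;  [v^3] = 1/2;  [v^4] = -5/8.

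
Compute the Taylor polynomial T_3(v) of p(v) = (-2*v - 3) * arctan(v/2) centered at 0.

Shift and add copies of the series according to the polynomial's terms.
[v^0] = 0;  [v^1] = -3/2;  [v^2] = -1;  [v^3] = 1/8.

v^3/8 - v^2 - 3*v/2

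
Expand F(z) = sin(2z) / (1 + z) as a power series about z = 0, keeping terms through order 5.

14*z^5/15 - 2*z^4/3 + 2*z^3/3 - 2*z^2 + 2*z

Take the Cauchy product of the two expansions.
F(0) = 0
F′(0) = 2
F′′(0) = -4
F′′′(0) = 4
F^(4)(0) = -16
F^(5)(0) = 112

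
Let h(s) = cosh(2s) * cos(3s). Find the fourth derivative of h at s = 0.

Multiply the two series term by term and collect like powers.
From the series, [s^4] h = -119/24; multiply by 4! = 24 to get -119.

-119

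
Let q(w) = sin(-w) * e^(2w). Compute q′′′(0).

Expand each factor separately, then convolve coefficients.
From the series, [w^3] q = -11/6; multiply by 3! = 6 to get -11.

-11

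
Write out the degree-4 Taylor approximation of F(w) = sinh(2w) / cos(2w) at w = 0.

16*w^3/3 + 2*w

Write the quotient as an unknown series and match coefficients against numerator = denominator · series.
F(0) = 0
F′(0) = 2
F′′(0) = 0
F′′′(0) = 32
F^(4)(0) = 0
Dividing each by k! gives the coefficients c_0, ..., c_4.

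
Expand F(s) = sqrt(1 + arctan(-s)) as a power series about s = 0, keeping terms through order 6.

Compose series: expand the inner function first, then feed it into the outer expansion.
[s^0] = 1;  [s^1] = -1/2;  [s^2] = -1/8;  [s^3] = 5/48;  [s^4] = 17/384;  [s^5] = -83/1280;  [s^6] = -1489/46080.

-1489*s^6/46080 - 83*s^5/1280 + 17*s^4/384 + 5*s^3/48 - s^2/8 - s/2 + 1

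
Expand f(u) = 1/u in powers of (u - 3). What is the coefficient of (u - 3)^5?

-1/729

[(u - 3)^0] = 1/3;  [(u - 3)^1] = -1/9;  [(u - 3)^2] = 1/27;  [(u - 3)^3] = -1/81;  [(u - 3)^4] = 1/243;  [(u - 3)^5] = -1/729.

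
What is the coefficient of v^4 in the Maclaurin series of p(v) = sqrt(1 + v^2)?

-1/8

[v^0] = 1;  [v^1] = 0;  [v^2] = 1/2;  [v^3] = 0;  [v^4] = -1/8.
So c_4 = p^(4)(0)/4! = -1/8.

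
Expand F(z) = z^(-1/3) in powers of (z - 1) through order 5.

F(1) = 1
F′(1) = -1/3
F′′(1) = 4/9
F′′′(1) = -28/27
F^(4)(1) = 280/81
F^(5)(1) = -3640/243

-91*(z - 1)^5/729 + 35*(z - 1)^4/243 - 14*(z - 1)^3/81 + 2*(z - 1)^2/9 - (z - 1)/3 + 1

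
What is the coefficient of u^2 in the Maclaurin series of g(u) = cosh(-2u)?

2

[u^0] = 1;  [u^1] = 0;  [u^2] = 2.
So c_2 = g′′(0)/2! = 2.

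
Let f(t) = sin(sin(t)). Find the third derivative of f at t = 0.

Plug the Maclaurin series of the inner function into that of the outer and collect terms.
The coefficient of t^3 in the expansion is -1/3, so f′′′(0) = 3! * (-1/3) = -2.

-2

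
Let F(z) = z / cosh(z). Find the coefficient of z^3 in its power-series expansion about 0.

Divide the numerator series by the denominator series (power-series long division).
[z^0] = 0;  [z^1] = 1;  [z^2] = 0;  [z^3] = -1/2.

-1/2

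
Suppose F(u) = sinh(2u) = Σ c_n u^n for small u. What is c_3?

4/3

[u^0] = 0;  [u^1] = 2;  [u^2] = 0;  [u^3] = 4/3.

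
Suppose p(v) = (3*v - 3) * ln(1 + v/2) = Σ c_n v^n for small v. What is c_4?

Distribute the polynomial across the series and collect like powers.
p(0) = 0
p′(0) = -3/2
p′′(0) = 15/4
p′′′(0) = -3
p^(4)(0) = 33/8
So c_4 = p^(4)(0)/4! = 11/64.

11/64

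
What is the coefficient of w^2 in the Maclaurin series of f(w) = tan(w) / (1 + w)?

Multiply the two series term by term and collect like powers.
f(0) = 0
f′(0) = 1
f′′(0) = -2

-1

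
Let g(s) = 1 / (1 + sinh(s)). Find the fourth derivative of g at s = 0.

32

Use the geometric series for the reciprocal, then substitute.
The coefficient of s^4 in the expansion is 4/3, so g^(4)(0) = 4! * (4/3) = 32.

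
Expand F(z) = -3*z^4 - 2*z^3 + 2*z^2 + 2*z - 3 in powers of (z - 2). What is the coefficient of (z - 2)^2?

F(2) = -55
F′(2) = -110
F′′(2) = -164
So c_2 = F′′(2)/2! = -82.

-82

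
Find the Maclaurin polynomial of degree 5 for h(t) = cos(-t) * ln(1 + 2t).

Expand each factor separately, then convolve coefficients.
h(0) = 0
h′(0) = 2
h′′(0) = -4
h′′′(0) = 10
h^(4)(0) = -72
h^(5)(0) = 618

103*t^5/20 - 3*t^4 + 5*t^3/3 - 2*t^2 + 2*t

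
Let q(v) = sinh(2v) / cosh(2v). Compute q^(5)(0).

512

Divide the numerator series by the denominator series (power-series long division).
The coefficient of v^5 in the expansion is 64/15, so q^(5)(0) = 5! * (64/15) = 512.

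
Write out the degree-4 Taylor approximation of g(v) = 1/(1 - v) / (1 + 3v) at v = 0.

Expand each factor separately, then convolve coefficients.
[v^0] = 1;  [v^1] = -2;  [v^2] = 7;  [v^3] = -20;  [v^4] = 61.

61*v^4 - 20*v^3 + 7*v^2 - 2*v + 1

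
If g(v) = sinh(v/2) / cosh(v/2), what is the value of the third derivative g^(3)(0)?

Divide the numerator series by the denominator series (power-series long division).
The coefficient of v^3 in the expansion is -1/24, so g′′′(0) = 3! * (-1/24) = -1/4.

-1/4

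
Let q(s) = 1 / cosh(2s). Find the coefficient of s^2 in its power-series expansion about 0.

-2

Invert the denominator's series and multiply.
q(0) = 1
q′(0) = 0
q′′(0) = -4
So c_2 = q′′(0)/2! = -2.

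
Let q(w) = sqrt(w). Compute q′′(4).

-1/32

Apply the Taylor formula c_k = f^(k)(a)/k!.
The coefficient of (w - 4)^2 in the expansion is -1/64, so q′′(4) = 2! * (-1/64) = -1/32.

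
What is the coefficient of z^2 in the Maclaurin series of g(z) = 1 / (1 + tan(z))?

1

Expand as Σ (-1)^k u^k with u equal to the inner function's series.
[z^0] = 1;  [z^1] = -1;  [z^2] = 1.
So c_2 = g′′(0)/2! = 1.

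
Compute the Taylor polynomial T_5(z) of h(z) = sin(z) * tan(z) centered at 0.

Multiply the two series term by term and collect like powers.
h(0) = 0
h′(0) = 0
h′′(0) = 2
h′′′(0) = 0
h^(4)(0) = 4
h^(5)(0) = 0

z^4/6 + z^2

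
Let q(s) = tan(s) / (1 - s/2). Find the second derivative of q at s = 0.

1

Multiply the two series term by term and collect like powers.
The coefficient of s^2 in the expansion is 1/2, so q′′(0) = 2! * (1/2) = 1.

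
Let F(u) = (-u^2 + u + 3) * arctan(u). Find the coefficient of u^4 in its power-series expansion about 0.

-1/3

Shift and add copies of the series according to the polynomial's terms.
[u^0] = 0;  [u^1] = 3;  [u^2] = 1;  [u^3] = -2;  [u^4] = -1/3.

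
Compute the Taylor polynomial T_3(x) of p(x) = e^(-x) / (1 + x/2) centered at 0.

-19*x^3/24 + 5*x^2/4 - 3*x/2 + 1

Take the Cauchy product of the two expansions.
p(0) = 1
p′(0) = -3/2
p′′(0) = 5/2
p′′′(0) = -19/4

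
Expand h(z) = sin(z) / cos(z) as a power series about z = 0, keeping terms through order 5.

Write the quotient as an unknown series and match coefficients against numerator = denominator · series.
h(0) = 0
h′(0) = 1
h′′(0) = 0
h′′′(0) = 2
h^(4)(0) = 0
h^(5)(0) = 16
Then c_k = h^(k)(0)/k! gives each Taylor coefficient.

2*z^5/15 + z^3/3 + z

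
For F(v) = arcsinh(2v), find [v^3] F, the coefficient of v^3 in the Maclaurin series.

F(0) = 0
F′(0) = 2
F′′(0) = 0
F′′′(0) = -8
Then c_k = F^(k)(0)/k! gives each Taylor coefficient.

-4/3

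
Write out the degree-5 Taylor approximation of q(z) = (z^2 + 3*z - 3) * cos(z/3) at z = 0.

z^5/648 - 37*z^4/648 - z^3/6 + 7*z^2/6 + 3*z - 3

Shift and add copies of the series according to the polynomial's terms.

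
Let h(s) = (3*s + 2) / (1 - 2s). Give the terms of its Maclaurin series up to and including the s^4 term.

Shift and add copies of the series according to the polynomial's terms.
h(0) = 2
h′(0) = 7
h′′(0) = 28
h′′′(0) = 168
h^(4)(0) = 1344

56*s^4 + 28*s^3 + 14*s^2 + 7*s + 2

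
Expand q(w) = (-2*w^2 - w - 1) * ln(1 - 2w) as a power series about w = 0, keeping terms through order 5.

236*w^5/15 + 32*w^4/3 + 26*w^3/3 + 4*w^2 + 2*w

Multiply each power in the prefactor through the base expansion.
q(0) = 0
q′(0) = 2
q′′(0) = 8
q′′′(0) = 52
q^(4)(0) = 256
q^(5)(0) = 1888
The Taylor polynomial is Σ q^(k)(0)/k! · w^k.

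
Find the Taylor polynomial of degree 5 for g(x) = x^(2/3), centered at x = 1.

14*(x - 1)^5/729 - 7*(x - 1)^4/243 + 4*(x - 1)^3/81 - (x - 1)^2/9 + 2*(x - 1)/3 + 1

g(1) = 1
g′(1) = 2/3
g′′(1) = -2/9
g′′′(1) = 8/27
g^(4)(1) = -56/81
g^(5)(1) = 560/243
Then c_k = g^(k)(1)/k! gives each Taylor coefficient.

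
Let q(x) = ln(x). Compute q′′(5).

Differentiate repeatedly and evaluate at the center.
The coefficient of (x - 5)^2 in the expansion is -1/50, so q′′(5) = 2! * (-1/50) = -1/25.

-1/25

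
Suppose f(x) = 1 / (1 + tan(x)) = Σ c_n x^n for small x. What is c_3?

-4/3

Expand as Σ (-1)^k u^k with u equal to the inner function's series.
f(0) = 1
f′(0) = -1
f′′(0) = 2
f′′′(0) = -8
So c_3 = f′′′(0)/3! = -4/3.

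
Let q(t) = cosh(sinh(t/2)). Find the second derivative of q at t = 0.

Compose series: expand the inner function first, then feed it into the outer expansion.
The coefficient of t^2 in the expansion is 1/8, so q′′(0) = 2! * (1/8) = 1/4.

1/4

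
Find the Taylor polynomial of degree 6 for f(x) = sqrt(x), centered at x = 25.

-21*(x - 25)^6/50000000000 + 7*(x - 25)^5/500000000 - (x - 25)^4/2000000 + (x - 25)^3/50000 - (x - 25)^2/1000 + (x - 25)/10 + 5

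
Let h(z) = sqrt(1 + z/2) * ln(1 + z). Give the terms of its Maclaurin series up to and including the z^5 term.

3709*z^5/30720 - 55*z^4/384 + 17*z^3/96 - z^2/4 + z

Write out both Maclaurin series and multiply, keeping only the needed powers.
[z^0] = 0;  [z^1] = 1;  [z^2] = -1/4;  [z^3] = 17/96;  [z^4] = -55/384;  [z^5] = 3709/30720.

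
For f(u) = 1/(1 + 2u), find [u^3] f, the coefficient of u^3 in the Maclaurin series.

-8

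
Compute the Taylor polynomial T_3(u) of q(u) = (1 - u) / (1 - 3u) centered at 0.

Distribute the polynomial across the series and collect like powers.
q(0) = 1
q′(0) = 2
q′′(0) = 12
q′′′(0) = 108
Dividing each by k! gives the coefficients c_0, ..., c_3.

18*u^3 + 6*u^2 + 2*u + 1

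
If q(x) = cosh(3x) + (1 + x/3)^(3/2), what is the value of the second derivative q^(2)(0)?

109/12

Add the two expansions coefficient-wise.
The coefficient of x^2 in the expansion is 109/24, so q′′(0) = 2! * (109/24) = 109/12.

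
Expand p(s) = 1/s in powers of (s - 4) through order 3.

-(s - 4)^3/256 + (s - 4)^2/64 - (s - 4)/16 + 1/4

Differentiate repeatedly and evaluate at the center.
[(s - 4)^0] = 1/4;  [(s - 4)^1] = -1/16;  [(s - 4)^2] = 1/64;  [(s - 4)^3] = -1/256.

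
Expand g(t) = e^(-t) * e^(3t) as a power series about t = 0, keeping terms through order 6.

4*t^6/45 + 4*t^5/15 + 2*t^4/3 + 4*t^3/3 + 2*t^2 + 2*t + 1

Take the Cauchy product of the two expansions.
[t^0] = 1;  [t^1] = 2;  [t^2] = 2;  [t^3] = 4/3;  [t^4] = 2/3;  [t^5] = 4/15;  [t^6] = 4/45.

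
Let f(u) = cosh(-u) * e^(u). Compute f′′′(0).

4

Expand each factor separately, then convolve coefficients.
From the series, [u^3] f = 2/3; multiply by 3! = 6 to get 4.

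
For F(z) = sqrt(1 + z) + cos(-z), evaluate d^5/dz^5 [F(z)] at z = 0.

Combine the two series term by term.
The coefficient of z^5 in the expansion is 7/256, so F^(5)(0) = 5! * (7/256) = 105/32.

105/32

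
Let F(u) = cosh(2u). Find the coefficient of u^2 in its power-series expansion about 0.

2

Use the known series and substitute for the argument.
F(0) = 1
F′(0) = 0
F′′(0) = 4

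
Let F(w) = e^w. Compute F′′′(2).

Differentiate repeatedly and evaluate at the center.
From the series, [(w - 2)^3] F = e^(2)/6; multiply by 3! = 6 to get e^(2).

e^(2)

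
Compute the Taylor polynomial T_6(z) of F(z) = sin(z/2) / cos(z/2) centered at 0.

Invert the denominator's series and multiply.
F(0) = 0
F′(0) = 1/2
F′′(0) = 0
F′′′(0) = 1/4
F^(4)(0) = 0
F^(5)(0) = 1/2
F^(6)(0) = 0

z^5/240 + z^3/24 + z/2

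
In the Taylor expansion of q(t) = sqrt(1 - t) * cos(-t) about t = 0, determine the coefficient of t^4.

25/384

Take the Cauchy product of the two expansions.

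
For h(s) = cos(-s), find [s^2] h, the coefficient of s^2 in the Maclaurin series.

-1/2

h(0) = 1
h′(0) = 0
h′′(0) = -1
So c_2 = h′′(0)/2! = -1/2.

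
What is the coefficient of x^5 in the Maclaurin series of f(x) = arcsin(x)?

3/40

Compute the successive derivatives at the expansion point and divide by k!.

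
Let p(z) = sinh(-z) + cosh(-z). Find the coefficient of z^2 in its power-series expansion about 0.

Combine the two series term by term.
p(0) = 1
p′(0) = -1
p′′(0) = 1
Dividing each by k! gives the coefficients c_0, ..., c_2.

1/2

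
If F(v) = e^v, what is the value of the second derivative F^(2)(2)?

e^(2)

From the series, [(v - 2)^2] F = e^(2)/2; multiply by 2! = 2 to get e^(2).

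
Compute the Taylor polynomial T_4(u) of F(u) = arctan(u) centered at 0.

-u^3/3 + u

F(0) = 0
F′(0) = 1
F′′(0) = 0
F′′′(0) = -2
F^(4)(0) = 0
Then c_k = F^(k)(0)/k! gives each Taylor coefficient.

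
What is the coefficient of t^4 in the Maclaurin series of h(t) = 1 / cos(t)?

5/24

Divide the numerator series by the denominator series (power-series long division).
h(0) = 1
h′(0) = 0
h′′(0) = 1
h′′′(0) = 0
h^(4)(0) = 5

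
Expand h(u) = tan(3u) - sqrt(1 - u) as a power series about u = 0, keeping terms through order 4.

Combine the two series term by term.
h(0) = -1
h′(0) = 7/2
h′′(0) = 1/4
h′′′(0) = 435/8
h^(4)(0) = 15/16
Dividing each by k! gives the coefficients c_0, ..., c_4.

5*u^4/128 + 145*u^3/16 + u^2/8 + 7*u/2 - 1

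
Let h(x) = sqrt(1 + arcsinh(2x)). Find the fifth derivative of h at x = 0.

Compose series: expand the inner function first, then feed it into the outer expansion.
The coefficient of x^5 in the expansion is 43/40, so h^(5)(0) = 5! * (43/40) = 129.

129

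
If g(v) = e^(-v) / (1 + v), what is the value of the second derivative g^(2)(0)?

Expand each factor separately, then convolve coefficients.
From the series, [v^2] g = 5/2; multiply by 2! = 2 to get 5.

5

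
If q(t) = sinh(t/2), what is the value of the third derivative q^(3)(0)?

1/8

The coefficient of t^3 in the expansion is 1/48, so q′′′(0) = 3! * (1/48) = 1/8.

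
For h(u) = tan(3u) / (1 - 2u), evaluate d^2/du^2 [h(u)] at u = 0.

12

Multiply the two series term by term and collect like powers.
The coefficient of u^2 in the expansion is 6, so h′′(0) = 2! * (6) = 12.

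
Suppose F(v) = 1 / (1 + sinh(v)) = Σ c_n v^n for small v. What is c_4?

4/3

Expand as Σ (-1)^k u^k with u equal to the inner function's series.
F(0) = 1
F′(0) = -1
F′′(0) = 2
F′′′(0) = -7
F^(4)(0) = 32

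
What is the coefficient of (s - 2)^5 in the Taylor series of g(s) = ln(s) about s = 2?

1/160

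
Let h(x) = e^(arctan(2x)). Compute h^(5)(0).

160

Let u equal the inner series; expand the outer function in u and truncate.
The coefficient of x^5 in the expansion is 4/3, so h^(5)(0) = 5! * (4/3) = 160.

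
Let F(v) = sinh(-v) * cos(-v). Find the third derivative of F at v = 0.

Multiply the two series term by term and collect like powers.
From the series, [v^3] F = 1/3; multiply by 3! = 6 to get 2.

2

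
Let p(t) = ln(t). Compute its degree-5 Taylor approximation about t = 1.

(t - 1)^5/5 - (t - 1)^4/4 + (t - 1)^3/3 - (t - 1)^2/2 + (t - 1)

p(1) = 0
p′(1) = 1
p′′(1) = -1
p′′′(1) = 2
p^(4)(1) = -6
p^(5)(1) = 24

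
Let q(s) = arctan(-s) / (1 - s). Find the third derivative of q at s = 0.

Multiply the numerator's expansion by the denominator's geometric series.
From the series, [s^3] q = -2/3; multiply by 3! = 6 to get -4.

-4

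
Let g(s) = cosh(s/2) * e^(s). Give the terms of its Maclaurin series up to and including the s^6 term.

73*s^6/9216 + 61*s^5/1920 + 41*s^4/384 + 7*s^3/24 + 5*s^2/8 + s + 1

Write out both Maclaurin series and multiply, keeping only the needed powers.
[s^0] = 1;  [s^1] = 1;  [s^2] = 5/8;  [s^3] = 7/24;  [s^4] = 41/384;  [s^5] = 61/1920;  [s^6] = 73/9216.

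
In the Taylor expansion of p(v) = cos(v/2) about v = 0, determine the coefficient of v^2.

Differentiate repeatedly and evaluate at the center.
p(0) = 1
p′(0) = 0
p′′(0) = -1/4

-1/8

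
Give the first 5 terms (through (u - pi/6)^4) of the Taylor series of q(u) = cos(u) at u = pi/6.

sqrt(3)*(u - pi/6)^4/48 + (u - pi/6)^3/12 - sqrt(3)*(u - pi/6)^2/4 - (u - pi/6)/2 + sqrt(3)/2

Compute the successive derivatives at the expansion point and divide by k!.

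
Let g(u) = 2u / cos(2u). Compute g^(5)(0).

Write the quotient as an unknown series and match coefficients against numerator = denominator · series.
The coefficient of u^5 in the expansion is 20/3, so g^(5)(0) = 5! * (20/3) = 800.

800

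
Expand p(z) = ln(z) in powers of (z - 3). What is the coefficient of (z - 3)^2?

p(3) = ln(3)
p′(3) = 1/3
p′′(3) = -1/9
So c_2 = p′′(3)/2! = -1/18.

-1/18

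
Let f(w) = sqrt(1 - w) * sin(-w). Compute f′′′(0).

Take the Cauchy product of the two expansions.
The coefficient of w^3 in the expansion is 7/24, so f′′′(0) = 3! * (7/24) = 7/4.

7/4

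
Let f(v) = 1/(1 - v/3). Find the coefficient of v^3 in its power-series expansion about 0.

c_3 = f′′′(0)/3! = 1/27.

1/27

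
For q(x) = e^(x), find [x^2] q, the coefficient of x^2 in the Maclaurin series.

1/2

Apply the Taylor formula c_k = f^(k)(a)/k!.
q(0) = 1
q′(0) = 1
q′′(0) = 1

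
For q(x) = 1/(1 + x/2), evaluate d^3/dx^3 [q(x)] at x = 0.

Apply the Taylor formula c_k = f^(k)(a)/k!.
From the series, [x^3] q = -1/8; multiply by 3! = 6 to get -3/4.

-3/4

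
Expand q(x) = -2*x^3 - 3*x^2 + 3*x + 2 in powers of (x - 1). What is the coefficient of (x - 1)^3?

q(1) = 0
q′(1) = -9
q′′(1) = -18
q′′′(1) = -12
Dividing each by k! gives the coefficients c_0, ..., c_3.

-2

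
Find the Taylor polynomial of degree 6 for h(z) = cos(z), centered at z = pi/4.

h(pi/4) = sqrt(2)/2
h′(pi/4) = -sqrt(2)/2
h′′(pi/4) = -sqrt(2)/2
h′′′(pi/4) = sqrt(2)/2
h^(4)(pi/4) = sqrt(2)/2
h^(5)(pi/4) = -sqrt(2)/2
h^(6)(pi/4) = -sqrt(2)/2
Dividing each by k! gives the coefficients c_0, ..., c_6.

-sqrt(2)*(z - pi/4)^6/1440 - sqrt(2)*(z - pi/4)^5/240 + sqrt(2)*(z - pi/4)^4/48 + sqrt(2)*(z - pi/4)^3/12 - sqrt(2)*(z - pi/4)^2/4 - sqrt(2)*(z - pi/4)/2 + sqrt(2)/2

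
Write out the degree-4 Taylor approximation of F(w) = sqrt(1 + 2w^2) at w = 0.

[w^0] = 1;  [w^1] = 0;  [w^2] = 1;  [w^3] = 0;  [w^4] = -1/2.

-w^4/2 + w^2 + 1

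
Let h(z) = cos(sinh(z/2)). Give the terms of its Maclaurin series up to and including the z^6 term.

z^6/15360 - z^4/128 - z^2/8 + 1

Plug the Maclaurin series of the inner function into that of the outer and collect terms.
h(0) = 1
h′(0) = 0
h′′(0) = -1/4
h′′′(0) = 0
h^(4)(0) = -3/16
h^(5)(0) = 0
h^(6)(0) = 3/64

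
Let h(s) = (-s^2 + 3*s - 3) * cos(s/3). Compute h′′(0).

Distribute the polynomial across the series and collect like powers.
The coefficient of s^2 in the expansion is -5/6, so h′′(0) = 2! * (-5/6) = -5/3.

-5/3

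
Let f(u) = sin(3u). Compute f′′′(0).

-27

From the series, [u^3] f = -9/2; multiply by 3! = 6 to get -27.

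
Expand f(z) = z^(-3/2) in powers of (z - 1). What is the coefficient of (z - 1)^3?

[(z - 1)^0] = 1;  [(z - 1)^1] = -3/2;  [(z - 1)^2] = 15/8;  [(z - 1)^3] = -35/16.
So c_3 = f′′′(1)/3! = -35/16.

-35/16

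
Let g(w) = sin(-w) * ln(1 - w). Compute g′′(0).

Write out both Maclaurin series and multiply, keeping only the needed powers.
From the series, [w^2] g = 1; multiply by 2! = 2 to get 2.

2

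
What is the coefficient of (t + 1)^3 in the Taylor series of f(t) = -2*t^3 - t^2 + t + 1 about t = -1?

Compute the successive derivatives at the expansion point and divide by k!.
f(-1) = 1
f′(-1) = -3
f′′(-1) = 10
f′′′(-1) = -12
So c_3 = f′′′(-1)/3! = -2.

-2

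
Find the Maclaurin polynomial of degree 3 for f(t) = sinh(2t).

4*t^3/3 + 2*t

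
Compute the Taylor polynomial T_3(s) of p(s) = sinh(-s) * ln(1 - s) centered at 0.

Write out both Maclaurin series and multiply, keeping only the needed powers.

s^3/2 + s^2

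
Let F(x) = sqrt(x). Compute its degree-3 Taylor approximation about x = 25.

(x - 25)^3/50000 - (x - 25)^2/1000 + (x - 25)/10 + 5

Use the known series and substitute for the argument.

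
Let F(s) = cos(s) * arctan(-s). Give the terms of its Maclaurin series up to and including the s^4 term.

Multiply the two series term by term and collect like powers.
[s^0] = 0;  [s^1] = -1;  [s^2] = 0;  [s^3] = 5/6;  [s^4] = 0.

5*s^3/6 - s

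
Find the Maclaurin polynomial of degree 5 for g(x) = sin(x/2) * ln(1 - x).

-11*x^5/96 - 7*x^4/48 - x^3/4 - x^2/2

Take the Cauchy product of the two expansions.
[x^0] = 0;  [x^1] = 0;  [x^2] = -1/2;  [x^3] = -1/4;  [x^4] = -7/48;  [x^5] = -11/96.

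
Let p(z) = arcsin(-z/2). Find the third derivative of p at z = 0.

-1/8

The coefficient of z^3 in the expansion is -1/48, so p′′′(0) = 3! * (-1/48) = -1/8.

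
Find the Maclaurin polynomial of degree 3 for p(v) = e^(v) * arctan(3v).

-15*v^3/2 + 3*v^2 + 3*v

Expand each factor separately, then convolve coefficients.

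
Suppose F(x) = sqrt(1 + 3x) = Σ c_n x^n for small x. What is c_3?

27/16

F(0) = 1
F′(0) = 3/2
F′′(0) = -9/4
F′′′(0) = 81/8
So c_3 = F′′′(0)/3! = 27/16.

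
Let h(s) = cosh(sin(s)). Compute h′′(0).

1

Substitute the inner expansion into the outer series and collect powers.
From the series, [s^2] h = 1/2; multiply by 2! = 2 to get 1.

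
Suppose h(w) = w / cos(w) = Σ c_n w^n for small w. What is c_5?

5/24

Divide the numerator series by the denominator series (power-series long division).
h(0) = 0
h′(0) = 1
h′′(0) = 0
h′′′(0) = 3
h^(4)(0) = 0
h^(5)(0) = 25
Dividing each by k! gives the coefficients c_0, ..., c_5.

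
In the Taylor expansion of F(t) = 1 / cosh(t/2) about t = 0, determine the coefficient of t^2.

Write the quotient as an unknown series and match coefficients against numerator = denominator · series.
F(0) = 1
F′(0) = 0
F′′(0) = -1/4
So c_2 = F′′(0)/2! = -1/8.

-1/8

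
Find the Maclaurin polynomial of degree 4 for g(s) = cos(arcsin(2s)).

Compose series: expand the inner function first, then feed it into the outer expansion.
g(0) = 1
g′(0) = 0
g′′(0) = -4
g′′′(0) = 0
g^(4)(0) = -48
Then c_k = g^(k)(0)/k! gives each Taylor coefficient.

-2*s^4 - 2*s^2 + 1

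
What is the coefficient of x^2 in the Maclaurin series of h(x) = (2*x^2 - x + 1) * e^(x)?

3/2

Distribute the polynomial across the series and collect like powers.
[x^0] = 1;  [x^1] = 0;  [x^2] = 3/2.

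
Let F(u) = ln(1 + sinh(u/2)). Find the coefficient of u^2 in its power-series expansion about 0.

Substitute the inner expansion into the outer series and collect powers.
F(0) = 0
F′(0) = 1/2
F′′(0) = -1/4
So c_2 = F′′(0)/2! = -1/8.

-1/8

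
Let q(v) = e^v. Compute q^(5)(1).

Differentiate repeatedly and evaluate at the center.
The coefficient of (v - 1)^5 in the expansion is e/120, so q^(5)(1) = 5! * (e/120) = e.

e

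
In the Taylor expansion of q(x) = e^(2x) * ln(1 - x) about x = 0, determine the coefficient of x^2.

Expand each factor separately, then convolve coefficients.
[x^0] = 0;  [x^1] = -1;  [x^2] = -5/2.

-5/2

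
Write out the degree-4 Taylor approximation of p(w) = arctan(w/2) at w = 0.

-w^3/24 + w/2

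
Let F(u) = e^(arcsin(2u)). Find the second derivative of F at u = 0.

Compose series: expand the inner function first, then feed it into the outer expansion.
The coefficient of u^2 in the expansion is 2, so F′′(0) = 2! * (2) = 4.

4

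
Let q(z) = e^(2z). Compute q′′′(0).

8

From the series, [z^3] q = 4/3; multiply by 3! = 6 to get 8.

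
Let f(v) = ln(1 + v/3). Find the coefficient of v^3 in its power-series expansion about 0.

Apply the Taylor formula c_k = f^(k)(a)/k!.
f(0) = 0
f′(0) = 1/3
f′′(0) = -1/9
f′′′(0) = 2/27
Then c_k = f^(k)(0)/k! gives each Taylor coefficient.

1/81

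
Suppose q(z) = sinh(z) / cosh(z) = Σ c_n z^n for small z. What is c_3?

Write the quotient as an unknown series and match coefficients against numerator = denominator · series.
q(0) = 0
q′(0) = 1
q′′(0) = 0
q′′′(0) = -2
Dividing each by k! gives the coefficients c_0, ..., c_3.

-1/3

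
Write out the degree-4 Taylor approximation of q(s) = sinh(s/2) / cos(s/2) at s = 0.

Write the quotient as an unknown series and match coefficients against numerator = denominator · series.

s^3/12 + s/2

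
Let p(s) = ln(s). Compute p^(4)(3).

The coefficient of (s - 3)^4 in the expansion is -1/324, so p^(4)(3) = 4! * (-1/324) = -2/27.

-2/27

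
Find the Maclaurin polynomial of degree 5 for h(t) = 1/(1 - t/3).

t^5/243 + t^4/81 + t^3/27 + t^2/9 + t/3 + 1

Compute the successive derivatives at the expansion point and divide by k!.
h(0) = 1
h′(0) = 1/3
h′′(0) = 2/9
h′′′(0) = 2/9
h^(4)(0) = 8/27
h^(5)(0) = 40/81
Dividing each by k! gives the coefficients c_0, ..., c_5.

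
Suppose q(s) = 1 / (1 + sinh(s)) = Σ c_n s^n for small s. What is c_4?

Expand as Σ (-1)^k u^k with u equal to the inner function's series.
q(0) = 1
q′(0) = -1
q′′(0) = 2
q′′′(0) = -7
q^(4)(0) = 32
Then c_k = q^(k)(0)/k! gives each Taylor coefficient.

4/3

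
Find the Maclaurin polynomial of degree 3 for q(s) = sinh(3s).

9*s^3/2 + 3*s

q(0) = 0
q′(0) = 3
q′′(0) = 0
q′′′(0) = 27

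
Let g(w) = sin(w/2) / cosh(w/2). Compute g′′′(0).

Write the quotient as an unknown series and match coefficients against numerator = denominator · series.
The coefficient of w^3 in the expansion is -1/12, so g′′′(0) = 3! * (-1/12) = -1/2.

-1/2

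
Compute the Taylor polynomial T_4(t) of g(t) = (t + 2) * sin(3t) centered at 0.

-9*t^4/2 - 9*t^3 + 3*t^2 + 6*t

Shift and add copies of the series according to the polynomial's terms.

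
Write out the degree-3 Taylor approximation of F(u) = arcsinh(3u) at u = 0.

-9*u^3/2 + 3*u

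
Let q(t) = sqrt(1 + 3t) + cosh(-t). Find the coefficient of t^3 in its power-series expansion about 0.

Expand each term separately and add.
q(0) = 2
q′(0) = 3/2
q′′(0) = -5/4
q′′′(0) = 81/8
Dividing each by k! gives the coefficients c_0, ..., c_3.

27/16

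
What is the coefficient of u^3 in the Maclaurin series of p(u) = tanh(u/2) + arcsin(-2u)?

Expand each term separately and add.
[u^0] = 0;  [u^1] = -3/2;  [u^2] = 0;  [u^3] = -11/8.

-11/8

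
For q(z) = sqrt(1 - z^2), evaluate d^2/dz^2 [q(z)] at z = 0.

-1

Apply the Taylor formula c_k = f^(k)(a)/k!.
From the series, [z^2] q = -1/2; multiply by 2! = 2 to get -1.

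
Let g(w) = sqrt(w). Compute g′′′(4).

Apply the Taylor formula c_k = f^(k)(a)/k!.
From the series, [(w - 4)^3] g = 1/512; multiply by 3! = 6 to get 3/256.

3/256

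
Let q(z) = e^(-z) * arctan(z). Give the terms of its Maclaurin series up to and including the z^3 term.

z^3/6 - z^2 + z

Take the Cauchy product of the two expansions.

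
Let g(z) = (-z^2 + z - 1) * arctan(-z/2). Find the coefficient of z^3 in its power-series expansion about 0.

Shift and add copies of the series according to the polynomial's terms.

11/24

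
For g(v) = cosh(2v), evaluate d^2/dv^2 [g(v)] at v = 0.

From the series, [v^2] g = 2; multiply by 2! = 2 to get 4.

4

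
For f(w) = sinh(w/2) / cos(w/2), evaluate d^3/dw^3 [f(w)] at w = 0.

Invert the denominator's series and multiply.
From the series, [w^3] f = 1/12; multiply by 3! = 6 to get 1/2.

1/2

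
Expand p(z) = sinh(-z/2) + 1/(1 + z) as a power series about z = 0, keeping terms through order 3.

-49*z^3/48 + z^2 - 3*z/2 + 1

Combine the two series term by term.
p(0) = 1
p′(0) = -3/2
p′′(0) = 2
p′′′(0) = -49/8
Then c_k = p^(k)(0)/k! gives each Taylor coefficient.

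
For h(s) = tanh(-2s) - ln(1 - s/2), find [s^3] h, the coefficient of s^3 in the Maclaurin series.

Add the two expansions coefficient-wise.
h(0) = 0
h′(0) = -3/2
h′′(0) = 1/4
h′′′(0) = 65/4
So c_3 = h′′′(0)/3! = 65/24.

65/24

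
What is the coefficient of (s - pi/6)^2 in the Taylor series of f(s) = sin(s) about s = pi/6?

-1/4

Apply the Taylor formula c_k = f^(k)(a)/k!.
So c_2 = f′′(pi/6)/2! = -1/4.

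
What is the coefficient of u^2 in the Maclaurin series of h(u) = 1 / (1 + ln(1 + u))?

3/2

Write 1/(1+u) = 1 - u + u^2 - u^3 + ... and substitute the series for u.
[u^0] = 1;  [u^1] = -1;  [u^2] = 3/2.
So c_2 = h′′(0)/2! = 3/2.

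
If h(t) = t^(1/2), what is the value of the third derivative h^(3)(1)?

From the series, [(t - 1)^3] h = 1/16; multiply by 3! = 6 to get 3/8.

3/8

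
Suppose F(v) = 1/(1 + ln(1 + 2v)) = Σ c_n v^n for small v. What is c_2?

Substitute the inner expansion into the outer series and collect powers.
F(0) = 1
F′(0) = -2
F′′(0) = 12
Then c_k = F^(k)(0)/k! gives each Taylor coefficient.

6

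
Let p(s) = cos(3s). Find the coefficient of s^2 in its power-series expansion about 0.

-9/2

p(0) = 1
p′(0) = 0
p′′(0) = -9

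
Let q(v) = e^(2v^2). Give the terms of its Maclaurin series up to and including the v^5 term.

q(0) = 1
q′(0) = 0
q′′(0) = 4
q′′′(0) = 0
q^(4)(0) = 48
q^(5)(0) = 0
The Taylor polynomial is Σ q^(k)(0)/k! · v^k.

2*v^4 + 2*v^2 + 1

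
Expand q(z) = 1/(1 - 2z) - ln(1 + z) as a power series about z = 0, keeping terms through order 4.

65*z^4/4 + 23*z^3/3 + 9*z^2/2 + z + 1

Combine the two series term by term.
q(0) = 1
q′(0) = 1
q′′(0) = 9
q′′′(0) = 46
q^(4)(0) = 390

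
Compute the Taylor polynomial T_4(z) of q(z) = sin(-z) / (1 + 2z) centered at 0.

23*z^4/3 - 23*z^3/6 + 2*z^2 - z

Take the Cauchy product of the two expansions.
q(0) = 0
q′(0) = -1
q′′(0) = 4
q′′′(0) = -23
q^(4)(0) = 184
Dividing each by k! gives the coefficients c_0, ..., c_4.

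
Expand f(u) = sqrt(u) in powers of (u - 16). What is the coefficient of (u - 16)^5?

7/67108864

[(u - 16)^0] = 4;  [(u - 16)^1] = 1/8;  [(u - 16)^2] = -1/512;  [(u - 16)^3] = 1/16384;  [(u - 16)^4] = -5/2097152;  [(u - 16)^5] = 7/67108864.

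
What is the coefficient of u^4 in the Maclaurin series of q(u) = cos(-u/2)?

1/384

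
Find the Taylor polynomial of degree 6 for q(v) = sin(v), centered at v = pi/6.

Apply the Taylor formula c_k = f^(k)(a)/k!.
q(pi/6) = 1/2
q′(pi/6) = sqrt(3)/2
q′′(pi/6) = -1/2
q′′′(pi/6) = -sqrt(3)/2
q^(4)(pi/6) = 1/2
q^(5)(pi/6) = sqrt(3)/2
q^(6)(pi/6) = -1/2

-(v - pi/6)^6/1440 + sqrt(3)*(v - pi/6)^5/240 + (v - pi/6)^4/48 - sqrt(3)*(v - pi/6)^3/12 - (v - pi/6)^2/4 + sqrt(3)*(v - pi/6)/2 + 1/2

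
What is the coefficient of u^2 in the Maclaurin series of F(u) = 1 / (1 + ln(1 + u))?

Use the geometric series for the reciprocal, then substitute.
[u^0] = 1;  [u^1] = -1;  [u^2] = 3/2.
So c_2 = F′′(0)/2! = 3/2.

3/2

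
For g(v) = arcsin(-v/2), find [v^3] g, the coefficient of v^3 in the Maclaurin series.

-1/48

g(0) = 0
g′(0) = -1/2
g′′(0) = 0
g′′′(0) = -1/8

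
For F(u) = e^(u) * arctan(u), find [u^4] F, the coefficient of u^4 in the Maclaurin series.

Take the Cauchy product of the two expansions.
F(0) = 0
F′(0) = 1
F′′(0) = 2
F′′′(0) = 1
F^(4)(0) = -4
So c_4 = F^(4)(0)/4! = -1/6.

-1/6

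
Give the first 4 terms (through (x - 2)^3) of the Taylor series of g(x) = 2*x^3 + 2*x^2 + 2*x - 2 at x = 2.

2*(x - 2)^3 + 14*(x - 2)^2 + 34*(x - 2) + 26

Use the known series and substitute for the argument.
[(x - 2)^0] = 26;  [(x - 2)^1] = 34;  [(x - 2)^2] = 14;  [(x - 2)^3] = 2.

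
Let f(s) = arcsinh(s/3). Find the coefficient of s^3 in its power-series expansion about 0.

-1/162

Compute the successive derivatives at the expansion point and divide by k!.
[s^0] = 0;  [s^1] = 1/3;  [s^2] = 0;  [s^3] = -1/162.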